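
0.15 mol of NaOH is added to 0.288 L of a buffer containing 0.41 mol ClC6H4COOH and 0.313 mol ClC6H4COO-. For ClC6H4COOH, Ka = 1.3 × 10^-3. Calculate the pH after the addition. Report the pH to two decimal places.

pH = 3.14

OH- converts ClC6H4COOH to ClC6H4COO-: ClC6H4COOH → 0.26 mol, ClC6H4COO- → 0.463 mol.
pKa = −log(1.3 × 10^-3) = 2.886
Henderson–Hasselbalch with mole ratio 0.463/0.26: pH = 2.886 + (+0.251)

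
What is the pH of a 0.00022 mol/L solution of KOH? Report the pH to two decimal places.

KOH is a strong base; [OH-] = 0.00022 M.
pOH = -log(0.00022) = 3.66
pH = 14.00 - 3.66 = 10.34

pH = 10.34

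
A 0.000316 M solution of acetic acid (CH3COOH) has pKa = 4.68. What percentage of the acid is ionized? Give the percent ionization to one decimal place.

22.6%

CH3COOH ⇌ CH3COO- + H+; let x = [H+] at equilibrium.
Ka = 10^(−4.68) = 2.09 × 10^-5
Ka = x²/(C₀ − x); solving the quadratic gives x = 7.15 × 10^-5 M.
% ionization = x/C₀ × 100% = 7.15 × 10^-5/0.000316 × 100% = 22.6%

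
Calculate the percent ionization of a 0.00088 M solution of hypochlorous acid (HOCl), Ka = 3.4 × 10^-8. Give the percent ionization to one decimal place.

0.6%

HOCl ⇌ OCl- + H+; let x = [H+] at equilibrium.
x ≈ √(Ka·C₀) = √(3.4 × 10^-8 × 0.00088) = 5.47 × 10^-6 M
% ionization = x/C₀ × 100% = 5.47 × 10^-6/0.00088 × 100% = 0.6%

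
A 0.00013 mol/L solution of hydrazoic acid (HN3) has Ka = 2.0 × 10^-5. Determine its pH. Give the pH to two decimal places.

pH = 4.38

HN3 ⇌ N3- + H+
Ka = [H+]²/(0.00013 − [H+]) = 2.0 × 10^-5
The 5% rule fails; solving [H+]² + Ka·[H+] − Ka·C₀ = 0 exactly:
[H+] = (−Ka + √(Ka² + 4·Ka·C₀))/2 = 4.20 × 10^-5 M
pH = −log(4.20 × 10^-5) = 4.38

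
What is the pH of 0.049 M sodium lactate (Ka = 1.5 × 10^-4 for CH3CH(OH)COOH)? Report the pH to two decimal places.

pH = 8.26

CH3CH(OH)COO- is the conjugate base of the weak acid CH3CH(OH)COOH.
Kb = Kw/Ka = 1.0×10^-14 / 1.5 × 10^-4 = 6.67 × 10^-11
Kb = x²/(0.049 − x) = 6.67 × 10^-11
Assume x ≪ 0.049: x ≈ √(6.67 × 10^-11 × 0.049) = 1.81 × 10^-6 M
pOH = 5.74, so pH = 14.00 − pOH = 8.26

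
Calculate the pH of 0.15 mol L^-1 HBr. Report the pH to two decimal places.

pH = 0.82

HBr is a strong acid and dissociates completely, so [H+] = 0.15 M.
pH = -log(0.15) = 0.82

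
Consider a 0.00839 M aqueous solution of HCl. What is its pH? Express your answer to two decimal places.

pH = 2.08

HCl is a strong acid and dissociates completely, so [H+] = 0.00839 M.
pH = -log(0.00839) = 2.08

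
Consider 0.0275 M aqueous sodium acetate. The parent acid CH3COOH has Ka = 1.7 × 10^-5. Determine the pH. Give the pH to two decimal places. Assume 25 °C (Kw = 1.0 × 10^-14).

pH = 8.60

CH3COO- is the conjugate base of the weak acid CH3COOH.
Kb = Kw/Ka = 1.0×10^-14 / 1.7 × 10^-5 = 5.88 × 10^-10
Let x = [OH-] at equilibrium. Kb = x²/(0.0275 − x).
Assume x ≪ 0.0275: x ≈ √(5.88 × 10^-10 × 0.0275) = 4.02 × 10^-6 M
pOH = 5.40, so pH = 14.00 − pOH = 8.60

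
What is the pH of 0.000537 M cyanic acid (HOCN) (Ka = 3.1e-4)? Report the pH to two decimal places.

pH = 3.55

HOCN ⇌ OCN- + H+
Ka = [H+]²/(0.000537 − [H+]) = 3.1 × 10^-4
The 5% rule fails; solving [H+]² + Ka·[H+] − Ka·C₀ = 0 exactly:
[H+] = (−Ka + √(Ka² + 4·Ka·C₀))/2 = 2.81 × 10^-4 M
pH = −log[H+] = −log(2.81 × 10^-4) = 3.55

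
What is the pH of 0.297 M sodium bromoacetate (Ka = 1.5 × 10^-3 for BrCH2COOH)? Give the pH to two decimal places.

BrCH2COO- is the conjugate base of the weak acid BrCH2COOH.
Kb = Kw/Ka = 1.0×10^-14 / 1.5 × 10^-3 = 6.67 × 10^-12
Let x = [OH-] at equilibrium. Kb = x²/(0.297 − x).
Assume x ≪ 0.297: x ≈ √(6.67 × 10^-12 × 0.297) = 1.41 × 10^-6 M
pOH = −log(1.41 × 10^-6) = 5.85; pH = 14.00 − 5.85 = 8.15

pH = 8.15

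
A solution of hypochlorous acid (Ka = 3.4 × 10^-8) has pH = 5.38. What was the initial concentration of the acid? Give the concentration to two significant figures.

[H+] = 10^(-5.38) = 4.17 × 10^-6 M = x
Ka = x²/(C₀ − x) ⇒ C₀ = x + x²/Ka
C₀ = 4.17 × 10^-6 + (4.17 × 10^-6)²/(3.4 × 10^-8) = 5.16 × 10^-4 M

C₀ = 5.2 × 10^-4 M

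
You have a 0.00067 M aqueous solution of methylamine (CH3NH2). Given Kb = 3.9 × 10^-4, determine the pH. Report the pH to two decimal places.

pH = 10.55

CH3NH2 + H2O ⇌ CH3NH3+ + OH-
Let x = [OH-] at equilibrium. Kb = x²/(0.00067 − x).
Here C₀/Kb ≈ 1.72, so the small-x approximation fails. Use the quadratic:
x = [−0.00039 + √(0.00039² + 1.05e-06)]/2 = 3.52 × 10^-4 M
pOH = 3.45, so pH = 14.00 − pOH = 10.55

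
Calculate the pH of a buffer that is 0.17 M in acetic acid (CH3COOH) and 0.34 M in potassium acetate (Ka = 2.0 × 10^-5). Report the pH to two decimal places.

pH = 5.00

pKa = −log(2.0 × 10^-5) = 4.699
Using pH = pKa + log([base]/[acid]) with [base]/[acid] = 0.34/0.17:
pH = 4.699 + (+0.301) = 5.00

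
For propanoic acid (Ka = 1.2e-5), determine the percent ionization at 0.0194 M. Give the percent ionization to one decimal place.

CH3CH2COOH ⇌ CH3CH2COO- + H+; let x = [H+] at equilibrium.
x ≈ √(Ka·C₀) = √(1.2 × 10^-5 × 0.0194) = 4.82 × 10^-4 M
Fraction ionized = 4.82 × 10^-4 / 0.0194 = 0.0248 → 2.5%

2.5%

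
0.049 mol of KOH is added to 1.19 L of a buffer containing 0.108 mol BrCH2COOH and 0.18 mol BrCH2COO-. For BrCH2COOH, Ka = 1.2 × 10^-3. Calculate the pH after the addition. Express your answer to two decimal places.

After neutralization: n(BrCH2COOH) = 0.059 mol, n(BrCH2COO-) = 0.229 mol.
pKa = −log(1.2 × 10^-3) = 2.921
Henderson–Hasselbalch with mole ratio 0.229/0.059: pH = 2.921 + (+0.589)

pH = 3.51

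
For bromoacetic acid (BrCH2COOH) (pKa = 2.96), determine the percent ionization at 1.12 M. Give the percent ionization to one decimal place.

BrCH2COOH ⇌ BrCH2COO- + H+; let x = [H+] at equilibrium.
Ka = 10^(−2.96) = 1.10 × 10^-3
x ≈ √(Ka·C₀) = √(1.10 × 10^-3 × 1.12) = 3.51 × 10^-2 M
% ionization = x/C₀ × 100% = 3.51 × 10^-2/1.12 × 100% = 3.1%

3.1%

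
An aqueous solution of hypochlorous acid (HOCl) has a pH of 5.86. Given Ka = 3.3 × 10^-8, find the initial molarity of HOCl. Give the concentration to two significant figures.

C₀ = 5.9 × 10^-5 M

[H+] = 10^(-5.86) = 1.38 × 10^-6 M = x
Ka = x²/(C₀ − x) ⇒ C₀ = x + x²/Ka
C₀ = 1.38 × 10^-6 + (1.38 × 10^-6)²/(3.3 × 10^-8) = 5.91 × 10^-5 M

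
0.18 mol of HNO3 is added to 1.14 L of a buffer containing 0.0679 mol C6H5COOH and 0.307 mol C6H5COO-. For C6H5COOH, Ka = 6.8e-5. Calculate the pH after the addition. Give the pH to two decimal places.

Added H+ converts C6H5COO- to C6H5COOH: C6H5COOH → 0.248 mol, C6H5COO- → 0.127 mol.
pKa = −log(6.8 × 10^-5) = 4.167
Henderson–Hasselbalch with mole ratio 0.127/0.248: pH = 4.167 + (-0.291)

pH = 3.88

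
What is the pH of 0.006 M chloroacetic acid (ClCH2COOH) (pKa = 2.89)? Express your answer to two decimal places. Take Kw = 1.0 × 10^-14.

pH = 2.66

ClCH2COOH ⇌ ClCH2COO- + H+
Ka = 10^(−2.89) = 1.29 × 10^-3
From the ICE table, Ka = [H+]²/(0.006 − [H+]) = 1.29 × 10^-3.
[H+] is not negligible relative to C₀; solve [H+]² + 0.00129·[H+] − 7.74e-06 = 0.
[H+] = [−0.00129 + √(0.00129² + 3.1e-05)]/2 = 2.21 × 10^-3 M
pH = −log[H+] = −log(2.21 × 10^-3) = 2.66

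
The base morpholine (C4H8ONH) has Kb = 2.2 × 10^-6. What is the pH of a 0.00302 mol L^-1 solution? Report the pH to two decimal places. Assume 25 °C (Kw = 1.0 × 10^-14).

C4H8ONH + H2O ⇌ C4H8ONH2+ + OH-
From the ICE table, Kb = x²/(0.00302 − x) = 2.2 × 10^-6.
Neglecting x in the denominator: x = √(2.2 × 10^-6 × 0.00302) = 8.15 × 10^-5 M
pOH = 4.09, so pH = 14.00 − pOH = 9.91

pH = 9.91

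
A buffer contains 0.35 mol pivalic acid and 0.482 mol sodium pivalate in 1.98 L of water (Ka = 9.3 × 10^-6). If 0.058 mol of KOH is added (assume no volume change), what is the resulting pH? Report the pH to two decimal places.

OH- converts (CH3)3CCOOH to (CH3)3CCOO-: (CH3)3CCOOH → 0.292 mol, (CH3)3CCOO- → 0.54 mol.
pKa = −log(9.3 × 10^-6) = 5.032
Henderson–Hasselbalch with mole ratio 0.54/0.292: pH = 5.032 + (+0.267)

pH = 5.30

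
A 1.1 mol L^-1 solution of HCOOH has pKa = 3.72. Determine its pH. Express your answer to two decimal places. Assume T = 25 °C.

pH = 1.84

HCOOH ⇌ HCOO- + H+
Ka = 10^(−3.72) = 1.91 × 10^-4
From the ICE table, Ka = x²/(1.1 − x) = 1.91 × 10^-4.
Since Ka ≪ C₀, x ≈ √(Ka·C₀) = 1.45 × 10^-2 M.
Check: 1.3% ionized — well under 5%, approximation valid.
pH = −log[H+] = −log(1.45 × 10^-2) = 1.84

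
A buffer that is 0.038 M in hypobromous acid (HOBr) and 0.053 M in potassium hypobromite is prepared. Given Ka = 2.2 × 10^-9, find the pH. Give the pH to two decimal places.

pKa = −log(2.2 × 10^-9) = 8.658
Henderson–Hasselbalch: pH = pKa + log([OBr-]/[HOBr]) = 8.658 + log(0.053/0.038)
pH = 8.658 + (+0.144) = 8.80

pH = 8.80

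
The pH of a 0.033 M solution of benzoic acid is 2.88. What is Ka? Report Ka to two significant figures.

Ka = 5.5 × 10^-5

[H+] = 10^(-2.88) = 1.32 × 10^-3 M
At equilibrium [HA] = 0.033 − 1.32 × 10^-3 = 3.17 × 10^-2 M
Ka = [H+][A-]/[HA] = (1.32 × 10^-3)² / 3.17 × 10^-2 = 5.5 × 10^-5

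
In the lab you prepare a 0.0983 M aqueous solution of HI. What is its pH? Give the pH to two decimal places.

pH = 1.01

HI is a strong acid and dissociates completely, so [H+] = 0.0983 M.
pH = -log(0.0983) = 1.01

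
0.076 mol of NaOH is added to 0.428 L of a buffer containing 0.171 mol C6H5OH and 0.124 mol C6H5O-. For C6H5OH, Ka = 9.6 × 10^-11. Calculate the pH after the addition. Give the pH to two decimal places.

pH = 10.34

OH- converts C6H5OH to C6H5O-: C6H5OH → 0.095 mol, C6H5O- → 0.2 mol.
pKa = −log(9.6 × 10^-11) = 10.018
pH = pKa + log([A⁻]/[HA]) = 10.018 + log(0.2/0.095) = 10.018 +0.323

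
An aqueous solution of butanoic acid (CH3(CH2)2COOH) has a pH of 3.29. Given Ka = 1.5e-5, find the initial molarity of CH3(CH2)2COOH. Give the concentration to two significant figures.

C₀ = 1.8 × 10^-2 M

[H+] = 10^(-3.29) = 5.13 × 10^-4 M = x
Ka = x²/(C₀ − x) ⇒ C₀ = x + x²/Ka
C₀ = 5.13 × 10^-4 + (5.13 × 10^-4)²/(1.5 × 10^-5) = 1.81 × 10^-2 M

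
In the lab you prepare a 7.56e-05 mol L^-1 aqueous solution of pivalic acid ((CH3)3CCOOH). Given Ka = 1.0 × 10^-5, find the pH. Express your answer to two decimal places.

(CH3)3CCOOH ⇌ (CH3)3CCOO- + H+
From the ICE table, Ka = [H+]²/(7.56e-05 − [H+]) = 1.0 × 10^-5.
The 5% rule fails; solving [H+]² + Ka·[H+] − Ka·C₀ = 0 exactly:
[H+] = [−1e-05 + √(1e-05² + 3.02e-09)]/2 = 2.29 × 10^-5 M
pH = −log[H+] = −log(2.29 × 10^-5) = 4.64

pH = 4.64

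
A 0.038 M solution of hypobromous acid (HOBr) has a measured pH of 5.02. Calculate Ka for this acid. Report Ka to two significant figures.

Ka = 2.4 × 10^-9

[H+] = 10^(-5.02) = 9.55 × 10^-6 M
At equilibrium [HA] = 0.038 − 9.55 × 10^-6 = 3.80 × 10^-2 M
Ka = [H+][A-]/[HA] = (9.55 × 10^-6)² / 3.80 × 10^-2 = 2.4 × 10^-9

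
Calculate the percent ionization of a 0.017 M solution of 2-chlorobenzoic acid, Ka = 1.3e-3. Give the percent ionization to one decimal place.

24.1%

ClC6H4COOH ⇌ ClC6H4COO- + H+; let x = [H+] at equilibrium.
Solve x² + 0.0013x − 2.21e-05 = 0 → x = 4.10 × 10^-3 M
% ionization = x/C₀ × 100% = 4.10 × 10^-3/0.017 × 100% = 24.1%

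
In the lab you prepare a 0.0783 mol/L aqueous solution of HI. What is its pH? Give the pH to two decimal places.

pH = 1.11

HI is a strong acid and dissociates completely, so [H+] = 0.0783 M.
pH = -log(0.0783) = 1.11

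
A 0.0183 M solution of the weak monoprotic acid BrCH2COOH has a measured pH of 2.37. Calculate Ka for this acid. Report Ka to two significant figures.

[H+] = 10^(-2.37) = 4.27 × 10^-3 M
At equilibrium [HA] = 0.0183 − 4.27 × 10^-3 = 1.40 × 10^-2 M
Ka = [H+][A-]/[HA] = (4.27 × 10^-3)² / 1.40 × 10^-2 = 1.3 × 10^-3

Ka = 1.3 × 10^-3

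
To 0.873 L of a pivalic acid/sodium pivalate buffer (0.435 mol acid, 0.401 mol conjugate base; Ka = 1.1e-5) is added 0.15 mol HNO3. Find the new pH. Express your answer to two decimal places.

Added H+ converts (CH3)3CCOO- to (CH3)3CCOOH: (CH3)3CCOOH → 0.585 mol, (CH3)3CCOO- → 0.251 mol.
pKa = −log(1.1 × 10^-5) = 4.959
pH = pKa + log([A⁻]/[HA]) = 4.959 + log(0.251/0.585) = 4.959 -0.367

pH = 4.59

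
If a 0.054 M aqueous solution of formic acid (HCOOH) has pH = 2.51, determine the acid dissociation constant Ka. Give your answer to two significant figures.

[H+] = 10^(-2.51) = 3.09 × 10^-3 M
At equilibrium [HA] = 0.054 − 3.09 × 10^-3 = 5.09 × 10^-2 M
Ka = [H+][A-]/[HA] = (3.09 × 10^-3)² / 5.09 × 10^-2 = 1.9 × 10^-4

Ka = 1.9 × 10^-4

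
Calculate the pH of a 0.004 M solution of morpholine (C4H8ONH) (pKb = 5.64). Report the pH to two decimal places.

pH = 9.98

C4H8ONH + H2O ⇌ C4H8ONH2+ + OH-
Kb = 10^(−5.64) = 2.29 × 10^-6
Let x = [OH-] at equilibrium. Kb = x²/(0.004 − x).
Neglecting x in the denominator: x = √(2.29 × 10^-6 × 0.004) = 9.57 × 10^-5 M
(x/C₀ = 2.4% < 5%, so the approximation holds.)
pOH = 4.02, so pH = 14.00 − pOH = 9.98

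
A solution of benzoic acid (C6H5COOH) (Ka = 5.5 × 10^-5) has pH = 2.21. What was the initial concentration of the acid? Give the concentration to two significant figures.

C₀ = 7.0 × 10^-1 M

[H+] = 10^(-2.21) = 6.17 × 10^-3 M = x
Ka = x²/(C₀ − x) ⇒ C₀ = x + x²/Ka
C₀ = 6.17 × 10^-3 + (6.17 × 10^-3)²/(5.5 × 10^-5) = 6.98 × 10^-1 M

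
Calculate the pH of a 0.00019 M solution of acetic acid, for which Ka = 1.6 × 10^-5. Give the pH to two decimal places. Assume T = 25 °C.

pH = 4.32

CH3COOH ⇌ CH3COO- + H+
Ka = [H+]²/(0.00019 − [H+]) = 1.6 × 10^-5
Here C₀/Ka ≈ 11.9, so the small-[H+] approximation fails. Use the quadratic:
[H+] = [−1.6e-05 + √(1.6e-05² + 1.22e-08)]/2 = 4.77 × 10^-5 M
pH = −log[H+] = −log(4.77 × 10^-5) = 4.32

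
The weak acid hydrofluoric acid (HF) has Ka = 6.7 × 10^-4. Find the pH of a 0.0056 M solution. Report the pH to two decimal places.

HF ⇌ F- + H+
Let x = [H+] at equilibrium. Ka = x²/(0.0056 − x).
x is not negligible relative to C₀; solve x² + 0.00067·x − 3.75e-06 = 0.
x = [−0.00067 + √(0.00067² + 1.5e-05)]/2 = 1.63 × 10^-3 M
pH = −log(1.63 × 10^-3) = 2.79

pH = 2.79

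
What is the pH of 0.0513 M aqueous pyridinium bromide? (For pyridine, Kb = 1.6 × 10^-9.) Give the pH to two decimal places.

C5H5NH+ is the conjugate acid of the weak base C5H5N.
Ka = Kw/Kb = 1.0×10^-14 / 1.6 × 10^-9 = 6.25 × 10^-6
Ka = x²/(0.0513 − x) = 6.25 × 10^-6
Since Ka ≪ C₀, x ≈ √(Ka·C₀) = 5.66 × 10^-4 M.
Check: 1.1% ionized — well under 5%, approximation valid.
pH = −log[H+] = −log(5.66 × 10^-4) = 3.25

pH = 3.25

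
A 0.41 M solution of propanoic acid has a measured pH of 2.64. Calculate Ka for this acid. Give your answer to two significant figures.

Ka = 1.3 × 10^-5

[H+] = 10^(-2.64) = 2.29 × 10^-3 M
At equilibrium [HA] = 0.41 − 2.29 × 10^-3 = 4.08 × 10^-1 M
Ka = [H+][A-]/[HA] = (2.29 × 10^-3)² / 4.08 × 10^-1 = 1.3 × 10^-5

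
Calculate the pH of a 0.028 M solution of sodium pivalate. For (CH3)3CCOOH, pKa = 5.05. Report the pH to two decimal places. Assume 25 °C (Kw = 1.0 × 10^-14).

(CH3)3CCOO- is the conjugate base of the weak acid (CH3)3CCOOH.
Ka = 10^(−5.05) = 8.91 × 10^-6
Kb = Kw/Ka = 1.0×10^-14 / 8.91 × 10^-6 = 1.12 × 10^-9
From the ICE table, Kb = x²/(0.028 − x) = 1.12 × 10^-9.
Neglecting x in the denominator: x = √(1.12 × 10^-9 × 0.028) = 5.60 × 10^-6 M
pOH = −log(5.60 × 10^-6) = 5.25; pH = 14.00 − 5.25 = 8.75

pH = 8.75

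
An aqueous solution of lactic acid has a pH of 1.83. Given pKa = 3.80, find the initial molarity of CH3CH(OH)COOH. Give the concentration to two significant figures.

[H+] = 10^(-1.83) = 1.48 × 10^-2 M = x
Ka = 10^(−3.80) = 1.58 × 10^-4
Ka = x²/(C₀ − x) ⇒ C₀ = x + x²/Ka
C₀ = 1.48 × 10^-2 + (1.48 × 10^-2)²/(1.58 × 10^-4) = 1.40 M

C₀ = 1.4 M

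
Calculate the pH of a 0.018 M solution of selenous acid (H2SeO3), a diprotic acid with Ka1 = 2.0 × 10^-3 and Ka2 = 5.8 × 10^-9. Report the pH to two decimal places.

Ka1 ≫ Ka2, so treat the first dissociation as the only significant source of H+.
Ka1 = x²/(0.018 − x) = 2.0 × 10^-3
Solving the quadratic: x = (−Ka1 + √(Ka1² + 4·Ka1·C₀))/2 = 5.08 × 10^-3 M
pH = −log(5.08 × 10^-3) = 2.29

pH = 2.29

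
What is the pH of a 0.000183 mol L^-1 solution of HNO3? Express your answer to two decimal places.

pH = 3.74

HNO3 is a strong acid and dissociates completely, so [H+] = 0.000183 M.
pH = -log(0.000183) = 3.74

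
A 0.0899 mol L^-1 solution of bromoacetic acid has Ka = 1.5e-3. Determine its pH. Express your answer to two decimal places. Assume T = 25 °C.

BrCH2COOH ⇌ BrCH2COO- + H+
From the ICE table, Ka = [H+]²/(0.0899 − [H+]) = 1.5 × 10^-3.
[H+] is not negligible relative to C₀; solve [H+]² + 0.0015·[H+] − 0.000135 = 0.
[H+] = [−0.0015 + √(0.0015² + 0.000539)]/2 = 1.09 × 10^-2 M
pH = −log(1.09 × 10^-2) = 1.96

pH = 1.96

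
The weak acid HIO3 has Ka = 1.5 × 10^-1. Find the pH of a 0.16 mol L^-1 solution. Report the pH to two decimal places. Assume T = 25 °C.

pH = 1.01

HIO3 ⇌ IO3- + H+
Ka = x²/(0.16 − x) = 1.5 × 10^-1
Here C₀/Ka ≈ 1.07, so the small-x approximation fails. Use the quadratic:
x = (−Ka + √(Ka² + 4·Ka·C₀))/2 = 9.71 × 10^-2 M
pH = −log[H+] = −log(9.71 × 10^-2) = 1.01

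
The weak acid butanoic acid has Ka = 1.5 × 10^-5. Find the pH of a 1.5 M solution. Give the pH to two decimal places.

pH = 2.32

CH3(CH2)2COOH ⇌ CH3(CH2)2COO- + H+
Ka = [H+]²/(1.5 − [H+]) = 1.5 × 10^-5
Assume [H+] ≪ 1.5: [H+] ≈ √(1.5 × 10^-5 × 1.5) = 4.74 × 10^-3 M
([H+]/C₀ = 0.32% < 5%, so the approximation holds.)
pH = −log(4.74 × 10^-3) = 2.32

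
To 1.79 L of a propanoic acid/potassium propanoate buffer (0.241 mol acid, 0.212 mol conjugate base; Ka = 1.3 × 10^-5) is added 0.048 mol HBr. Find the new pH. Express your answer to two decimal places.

Added H+ converts CH3CH2COO- to CH3CH2COOH: CH3CH2COOH → 0.289 mol, CH3CH2COO- → 0.164 mol.
pKa = −log(1.3 × 10^-5) = 4.886
Henderson–Hasselbalch with mole ratio 0.164/0.289: pH = 4.886 + (-0.246)

pH = 4.64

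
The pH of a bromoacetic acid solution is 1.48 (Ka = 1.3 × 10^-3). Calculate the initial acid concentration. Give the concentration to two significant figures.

[H+] = 10^(-1.48) = 3.31 × 10^-2 M = x
Ka = x²/(C₀ − x) ⇒ C₀ = x + x²/Ka
C₀ = 3.31 × 10^-2 + (3.31 × 10^-2)²/(1.3 × 10^-3) = 8.76 × 10^-1 M

C₀ = 8.8 × 10^-1 M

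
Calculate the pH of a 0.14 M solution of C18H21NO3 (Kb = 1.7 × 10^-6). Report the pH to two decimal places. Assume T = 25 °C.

C18H21NO3 + H2O ⇌ C18H22NO3+ + OH-
Kb = x²/(0.14 − x) = 1.7 × 10^-6
Neglecting x in the denominator: x = √(1.7 × 10^-6 × 0.14) = 4.88 × 10^-4 M
(x/C₀ = 0.35% < 5%, so the approximation holds.)
pOH = −log(4.88 × 10^-4) = 3.31; pH = 14.00 − 3.31 = 10.69

pH = 10.69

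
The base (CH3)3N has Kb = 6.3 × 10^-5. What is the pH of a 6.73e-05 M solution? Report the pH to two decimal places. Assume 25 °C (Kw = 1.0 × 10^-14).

pH = 9.61

(CH3)3N + H2O ⇌ (CH3)3NH+ + OH-
Let x = [OH-] at equilibrium. Kb = x²/(6.73e-05 − x).
x is not negligible relative to C₀; solve x² + 6.3e-05·x − 4.24e-09 = 0.
x = (−Kb + √(Kb² + 4·Kb·C₀))/2 = 4.08 × 10^-5 M
pOH = −log(4.08 × 10^-5) = 4.39; pH = 14.00 − 4.39 = 9.61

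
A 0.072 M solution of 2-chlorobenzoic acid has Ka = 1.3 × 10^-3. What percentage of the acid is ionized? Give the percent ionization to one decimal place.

12.6%

ClC6H4COOH ⇌ ClC6H4COO- + H+; let x = [H+] at equilibrium.
Solve x² + 0.0013x − 9.36e-05 = 0 → x = 9.05 × 10^-3 M
Fraction ionized = 9.05 × 10^-3 / 0.072 = 0.1257 → 12.6%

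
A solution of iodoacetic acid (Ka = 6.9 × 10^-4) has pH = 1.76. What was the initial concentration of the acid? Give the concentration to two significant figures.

[H+] = 10^(-1.76) = 1.74 × 10^-2 M = x
Ka = x²/(C₀ − x) ⇒ C₀ = x + x²/Ka
C₀ = 1.74 × 10^-2 + (1.74 × 10^-2)²/(6.9 × 10^-4) = 4.56 × 10^-1 M

C₀ = 4.6 × 10^-1 M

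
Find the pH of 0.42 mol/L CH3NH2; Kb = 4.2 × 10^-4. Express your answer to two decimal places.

pH = 12.12

CH3NH2 + H2O ⇌ CH3NH3+ + OH-
Let x = [OH-] at equilibrium. Kb = x²/(0.42 − x).
Neglecting x in the denominator: x = √(4.2 × 10^-4 × 0.42) = 1.33 × 10^-2 M
pOH = −log(1.33 × 10^-2) = 1.88; pH = 14.00 − 1.88 = 12.12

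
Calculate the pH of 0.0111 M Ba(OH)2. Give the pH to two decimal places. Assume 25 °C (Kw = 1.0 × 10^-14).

Ba(OH)2 is a strong base (each formula unit releases 2 OH-); [OH-] = 0.0222 M.
pOH = -log(0.0222) = 1.65
pH = 14.00 - 1.65 = 12.35

pH = 12.35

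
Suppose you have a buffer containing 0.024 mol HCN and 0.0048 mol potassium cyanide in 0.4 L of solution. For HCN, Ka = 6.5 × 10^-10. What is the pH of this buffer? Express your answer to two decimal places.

pH = 8.49

pKa = −log(6.5 × 10^-10) = 9.187
Henderson–Hasselbalch: pH = pKa + log([CN-]/[HCN]) = 9.187 + log(0.0048/0.024)
pH = 9.187 + (-0.699) = 8.49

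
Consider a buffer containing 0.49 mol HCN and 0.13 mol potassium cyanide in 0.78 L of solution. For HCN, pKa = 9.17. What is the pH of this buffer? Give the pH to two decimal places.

pH = 8.59

Using pH = pKa + log([base]/[acid]) with [base]/[acid] = 0.13/0.49:
pH = 9.17 + (-0.576) = 8.59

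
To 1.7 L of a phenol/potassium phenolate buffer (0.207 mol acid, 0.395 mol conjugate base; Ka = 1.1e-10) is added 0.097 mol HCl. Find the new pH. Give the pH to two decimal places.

pH = 9.95

After neutralization: n(C6H5OH) = 0.304 mol, n(C6H5O-) = 0.298 mol.
pKa = −log(1.1 × 10^-10) = 9.959
pH = pKa + log(n_C6H5O-/n_C6H5OH) = 9.959 + log(0.298/0.304) = 9.959 + (-0.009)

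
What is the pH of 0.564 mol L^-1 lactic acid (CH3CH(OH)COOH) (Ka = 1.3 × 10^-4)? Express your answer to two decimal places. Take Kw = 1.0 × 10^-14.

CH3CH(OH)COOH ⇌ CH3CH(OH)COO- + H+
Ka = [H+]²/(0.564 − [H+]) = 1.3 × 10^-4
Since Ka ≪ C₀, [H+] ≈ √(Ka·C₀) = 8.56 × 10^-3 M.
Check: 1.5% ionized — well under 5%, approximation valid.
pH = −log[H+] = −log(8.56 × 10^-3) = 2.07

pH = 2.07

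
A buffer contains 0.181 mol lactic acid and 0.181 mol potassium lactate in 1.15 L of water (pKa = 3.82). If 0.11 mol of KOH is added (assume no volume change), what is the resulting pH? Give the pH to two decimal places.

pH = 4.43

After neutralization: n(CH3CH(OH)COOH) = 0.071 mol, n(CH3CH(OH)COO-) = 0.291 mol.
pH = pKa + log([A⁻]/[HA]) = 3.82 + log(0.291/0.071) = 3.82 +0.613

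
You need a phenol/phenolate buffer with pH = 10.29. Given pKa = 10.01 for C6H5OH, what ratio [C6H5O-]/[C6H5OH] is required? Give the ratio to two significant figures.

pH = pKa + log(r) ⇒ log(r) = 10.29 − 10.01 = +0.28
r = [C6H5O-]/[C6H5OH] = 10^(+0.28) = 1.91

ratio = 1.9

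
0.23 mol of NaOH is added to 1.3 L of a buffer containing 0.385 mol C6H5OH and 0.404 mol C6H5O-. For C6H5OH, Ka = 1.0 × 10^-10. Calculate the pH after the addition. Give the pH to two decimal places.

pH = 10.61

OH- converts C6H5OH to C6H5O-: C6H5OH → 0.155 mol, C6H5O- → 0.634 mol.
pKa = −log(1.0 × 10^-10) = 10.000
Henderson–Hasselbalch with mole ratio 0.634/0.155: pH = 10.000 + (+0.612)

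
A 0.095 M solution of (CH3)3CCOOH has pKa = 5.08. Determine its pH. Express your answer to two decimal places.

pH = 3.05

(CH3)3CCOOH ⇌ (CH3)3CCOO- + H+
Ka = 10^(−5.08) = 8.32 × 10^-6
Ka = x²/(0.095 − x) = 8.32 × 10^-6
Assume x ≪ 0.095: x ≈ √(8.32 × 10^-6 × 0.095) = 8.89 × 10^-4 M
pH = −log[H+] = −log(8.89 × 10^-4) = 3.05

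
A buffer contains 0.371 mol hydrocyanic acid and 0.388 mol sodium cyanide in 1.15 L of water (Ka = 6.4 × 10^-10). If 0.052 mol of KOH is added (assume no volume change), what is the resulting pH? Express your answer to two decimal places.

pH = 9.33

OH- converts HCN to CN-: HCN → 0.319 mol, CN- → 0.44 mol.
pKa = −log(6.4 × 10^-10) = 9.194
pH = pKa + log([A⁻]/[HA]) = 9.194 + log(0.44/0.319) = 9.194 +0.140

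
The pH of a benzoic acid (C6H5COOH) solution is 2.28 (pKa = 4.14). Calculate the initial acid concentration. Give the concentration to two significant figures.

[H+] = 10^(-2.28) = 5.25 × 10^-3 M = x
Ka = 10^(−4.14) = 7.24 × 10^-5
Ka = x²/(C₀ − x) ⇒ C₀ = x + x²/Ka
C₀ = 5.25 × 10^-3 + (5.25 × 10^-3)²/(7.24 × 10^-5) = 3.86 × 10^-1 M

C₀ = 3.9 × 10^-1 M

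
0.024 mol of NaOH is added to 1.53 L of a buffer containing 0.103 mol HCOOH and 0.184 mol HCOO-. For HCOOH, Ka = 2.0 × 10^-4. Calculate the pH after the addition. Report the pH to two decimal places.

After neutralization: n(HCOOH) = 0.079 mol, n(HCOO-) = 0.208 mol.
pKa = −log(2.0 × 10^-4) = 3.699
pH = pKa + log([A⁻]/[HA]) = 3.699 + log(0.208/0.079) = 3.699 +0.420

pH = 4.12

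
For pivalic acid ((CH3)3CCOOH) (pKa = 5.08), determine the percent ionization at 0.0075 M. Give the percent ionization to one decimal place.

(CH3)3CCOOH ⇌ (CH3)3CCOO- + H+; let x = [H+] at equilibrium.
Ka = 10^(−5.08) = 8.32 × 10^-6
x ≈ √(Ka·C₀) = √(8.32 × 10^-6 × 0.0075) = 2.50 × 10^-4 M
Fraction ionized = 2.50 × 10^-4 / 0.0075 = 0.0333 → 3.3%

3.3%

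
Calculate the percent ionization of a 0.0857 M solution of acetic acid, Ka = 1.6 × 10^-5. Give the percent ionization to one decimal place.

1.4%

CH3COOH ⇌ CH3COO- + H+; let x = [H+] at equilibrium.
x ≈ √(Ka·C₀) = √(1.6 × 10^-5 × 0.0857) = 1.17 × 10^-3 M
% ionization = x/C₀ × 100% = 1.17 × 10^-3/0.0857 × 100% = 1.4%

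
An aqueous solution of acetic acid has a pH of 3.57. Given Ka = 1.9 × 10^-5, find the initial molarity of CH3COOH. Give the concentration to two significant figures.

C₀ = 4.1 × 10^-3 M

[H+] = 10^(-3.57) = 2.69 × 10^-4 M = x
Ka = x²/(C₀ − x) ⇒ C₀ = x + x²/Ka
C₀ = 2.69 × 10^-4 + (2.69 × 10^-4)²/(1.9 × 10^-5) = 4.08 × 10^-3 M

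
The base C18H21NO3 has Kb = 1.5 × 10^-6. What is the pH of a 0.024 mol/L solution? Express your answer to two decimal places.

C18H21NO3 + H2O ⇌ C18H22NO3+ + OH-
Kb = [OH-]²/(0.024 − [OH-]) = 1.5 × 10^-6
Neglecting [OH-] in the denominator: [OH-] = √(1.5 × 10^-6 × 0.024) = 1.90 × 10^-4 M
pOH = −log(1.90 × 10^-4) = 3.72; pH = 14.00 − 3.72 = 10.28

pH = 10.28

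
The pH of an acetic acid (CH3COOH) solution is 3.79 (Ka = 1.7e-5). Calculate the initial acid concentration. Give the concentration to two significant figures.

[H+] = 10^(-3.79) = 1.62 × 10^-4 M = x
Ka = x²/(C₀ − x) ⇒ C₀ = x + x²/Ka
C₀ = 1.62 × 10^-4 + (1.62 × 10^-4)²/(1.7 × 10^-5) = 1.71 × 10^-3 M

C₀ = 1.7 × 10^-3 M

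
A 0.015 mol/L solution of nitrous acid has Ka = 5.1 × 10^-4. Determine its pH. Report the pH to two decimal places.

pH = 2.60

HNO2 ⇌ NO2- + H+
From the ICE table, Ka = x²/(0.015 − x) = 5.1 × 10^-4.
The 5% rule fails; solving x² + Ka·x − Ka·C₀ = 0 exactly:
x = [−0.00051 + √(0.00051² + 3.06e-05)]/2 = 2.52 × 10^-3 M
pH = −log[H+] = −log(2.52 × 10^-3) = 2.60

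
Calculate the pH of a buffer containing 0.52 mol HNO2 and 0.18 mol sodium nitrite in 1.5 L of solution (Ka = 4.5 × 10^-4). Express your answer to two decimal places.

pH = 2.89

pKa = −log(4.5 × 10^-4) = 3.347
pH = pKa + log([A⁻]/[HA]) = 3.347 + log(0.18/0.52)
pH = 3.347 + (-0.461) = 2.89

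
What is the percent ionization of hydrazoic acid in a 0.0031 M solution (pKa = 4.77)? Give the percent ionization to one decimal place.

7.1%

HN3 ⇌ N3- + H+; let x = [H+] at equilibrium.
Ka = 10^(−4.77) = 1.70 × 10^-5
Solve x² + 1.7e-05x − 5.27e-08 = 0 → x = 2.21 × 10^-4 M
% ionization = x/C₀ × 100% = 2.21 × 10^-4/0.0031 × 100% = 7.1%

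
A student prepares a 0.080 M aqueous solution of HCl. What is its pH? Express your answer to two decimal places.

pH = 1.10

HCl is a strong acid and dissociates completely, so [H+] = 0.080 M.
pH = -log(0.08) = 1.10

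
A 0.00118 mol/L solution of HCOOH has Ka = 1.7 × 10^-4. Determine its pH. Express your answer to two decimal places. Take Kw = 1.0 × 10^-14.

pH = 3.43

HCOOH ⇌ HCOO- + H+
From the ICE table, Ka = x²/(0.00118 − x) = 1.7 × 10^-4.
x is not negligible relative to C₀; solve x² + 0.00017·x − 2.01e-07 = 0.
x = (−Ka + √(Ka² + 4·Ka·C₀))/2 = 3.71 × 10^-4 M
pH = −log(3.71 × 10^-4) = 3.43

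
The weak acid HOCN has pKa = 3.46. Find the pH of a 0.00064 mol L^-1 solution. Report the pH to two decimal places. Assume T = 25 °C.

HOCN ⇌ OCN- + H+
Ka = 10^(−3.46) = 3.47 × 10^-4
From the ICE table, Ka = x²/(0.00064 − x) = 3.47 × 10^-4.
The 5% rule fails; solving x² + Ka·x − Ka·C₀ = 0 exactly:
x = [−0.000347 + √(0.000347² + 8.88e-07)]/2 = 3.29 × 10^-4 M
pH = −log[H+] = −log(3.29 × 10^-4) = 3.48

pH = 3.48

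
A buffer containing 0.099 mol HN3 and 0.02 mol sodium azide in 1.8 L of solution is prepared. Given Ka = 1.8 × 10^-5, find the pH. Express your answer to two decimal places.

pKa = −log(1.8 × 10^-5) = 4.745
Using pH = pKa + log([base]/[acid]) with [base]/[acid] = 0.02/0.099:
pH = 4.745 + (-0.695) = 4.05

pH = 4.05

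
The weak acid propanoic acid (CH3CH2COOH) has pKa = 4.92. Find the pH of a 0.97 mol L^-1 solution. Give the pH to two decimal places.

pH = 2.47

CH3CH2COOH ⇌ CH3CH2COO- + H+
Ka = 10^(−4.92) = 1.20 × 10^-5
From the ICE table, Ka = x²/(0.97 − x) = 1.20 × 10^-5.
Assume x ≪ 0.97: x ≈ √(1.20 × 10^-5 × 0.97) = 3.41 × 10^-3 M
Check: 0.35% ionized — well under 5%, approximation valid.
pH = −log(3.41 × 10^-3) = 2.47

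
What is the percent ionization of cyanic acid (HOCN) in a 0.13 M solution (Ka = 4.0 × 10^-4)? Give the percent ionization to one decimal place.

5.4%

HOCN ⇌ OCN- + H+; let x = [H+] at equilibrium.
Solve x² + 0.0004x − 5.2e-05 = 0 → x = 7.01 × 10^-3 M
% ionization = x/C₀ × 100% = 7.01 × 10^-3/0.13 × 100% = 5.4%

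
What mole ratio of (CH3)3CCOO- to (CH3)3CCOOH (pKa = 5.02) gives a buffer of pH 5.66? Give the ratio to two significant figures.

pH = pKa + log(r) ⇒ log(r) = 5.66 − 5.02 = +0.64
r = [(CH3)3CCOO-]/[(CH3)3CCOOH] = 10^(+0.64) = 4.37

ratio = 4.4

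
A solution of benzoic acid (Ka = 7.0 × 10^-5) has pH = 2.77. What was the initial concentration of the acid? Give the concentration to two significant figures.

C₀ = 4.3 × 10^-2 M

[H+] = 10^(-2.77) = 1.70 × 10^-3 M = x
Ka = x²/(C₀ − x) ⇒ C₀ = x + x²/Ka
C₀ = 1.70 × 10^-3 + (1.70 × 10^-3)²/(7.0 × 10^-5) = 4.30 × 10^-2 M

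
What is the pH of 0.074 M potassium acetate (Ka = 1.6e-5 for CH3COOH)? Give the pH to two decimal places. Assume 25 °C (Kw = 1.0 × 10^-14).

CH3COO- is the conjugate base of the weak acid CH3COOH.
Kb = Kw/Ka = 1.0×10^-14 / 1.6 × 10^-5 = 6.25 × 10^-10
Kb = [OH-]²/(0.074 − [OH-]) = 6.25 × 10^-10
Neglecting [OH-] in the denominator: [OH-] = √(6.25 × 10^-10 × 0.074) = 6.80 × 10^-6 M
pOH = 5.17, so pH = 14.00 − pOH = 8.83

pH = 8.83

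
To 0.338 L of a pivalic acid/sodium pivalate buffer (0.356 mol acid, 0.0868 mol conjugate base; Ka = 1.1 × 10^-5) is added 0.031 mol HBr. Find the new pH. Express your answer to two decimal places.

After neutralization: n((CH3)3CCOOH) = 0.387 mol, n((CH3)3CCOO-) = 0.0558 mol.
pKa = −log(1.1 × 10^-5) = 4.959
pH = pKa + log(n_(CH3)3CCOO-/n_(CH3)3CCOOH) = 4.959 + log(0.0558/0.387) = 4.959 + (-0.841)

pH = 4.12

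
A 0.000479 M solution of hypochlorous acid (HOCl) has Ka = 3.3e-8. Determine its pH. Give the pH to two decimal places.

HOCl ⇌ OCl- + H+
From the ICE table, Ka = [H+]²/(0.000479 − [H+]) = 3.3 × 10^-8.
Neglecting [H+] in the denominator: [H+] = √(3.3 × 10^-8 × 0.000479) = 3.98 × 10^-6 M
([H+]/C₀ = 0.83% < 5%, so the approximation holds.)
pH = −log[H+] = −log(3.98 × 10^-6) = 5.40

pH = 5.40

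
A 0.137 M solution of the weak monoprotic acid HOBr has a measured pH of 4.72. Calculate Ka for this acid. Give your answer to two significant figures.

Ka = 2.7 × 10^-9

[H+] = 10^(-4.72) = 1.91 × 10^-5 M
At equilibrium [HA] = 0.137 − 1.91 × 10^-5 = 1.37 × 10^-1 M
Ka = [H+][A-]/[HA] = (1.91 × 10^-5)² / 1.37 × 10^-1 = 2.7 × 10^-9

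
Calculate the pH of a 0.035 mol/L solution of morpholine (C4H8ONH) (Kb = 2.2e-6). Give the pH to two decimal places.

pH = 10.44

C4H8ONH + H2O ⇌ C4H8ONH2+ + OH-
Kb = [OH-]²/(0.035 − [OH-]) = 2.2 × 10^-6
Since Kb ≪ C₀, [OH-] ≈ √(Kb·C₀) = 2.77 × 10^-4 M.
Check: 0.79% ionized — well under 5%, approximation valid.
pOH = −log(2.77 × 10^-4) = 3.56; pH = 14.00 − 3.56 = 10.44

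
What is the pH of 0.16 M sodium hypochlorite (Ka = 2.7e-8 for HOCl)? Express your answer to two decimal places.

pH = 10.39

OCl- is the conjugate base of the weak acid HOCl.
Kb = Kw/Ka = 1.0×10^-14 / 2.7 × 10^-8 = 3.70 × 10^-7
Kb = [OH-]²/(0.16 − [OH-]) = 3.70 × 10^-7
Since Kb ≪ C₀, [OH-] ≈ √(Kb·C₀) = 2.43 × 10^-4 M.
pOH = −log(2.43 × 10^-4) = 3.61; pH = 14.00 − 3.61 = 10.39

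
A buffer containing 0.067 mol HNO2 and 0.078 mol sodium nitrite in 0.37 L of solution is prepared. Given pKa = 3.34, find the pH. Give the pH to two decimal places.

pH = pKa + log([A⁻]/[HA]) = 3.34 + log(0.078/0.067)
pH = 3.34 + (+0.066) = 3.41

pH = 3.41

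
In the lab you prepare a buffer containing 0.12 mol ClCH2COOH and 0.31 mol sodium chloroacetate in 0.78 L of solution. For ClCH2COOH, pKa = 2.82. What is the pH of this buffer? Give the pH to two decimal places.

pH = 3.23

Henderson–Hasselbalch: pH = pKa + log([ClCH2COO-]/[ClCH2COOH]) = 2.82 + log(0.31/0.12)
pH = 2.82 + (+0.412) = 3.23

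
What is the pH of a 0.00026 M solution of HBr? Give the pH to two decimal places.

pH = 3.59

HBr is a strong acid and dissociates completely, so [H+] = 0.00026 M.
pH = -log(0.00026) = 3.59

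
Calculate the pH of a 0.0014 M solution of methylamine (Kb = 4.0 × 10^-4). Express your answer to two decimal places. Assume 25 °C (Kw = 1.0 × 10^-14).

CH3NH2 + H2O ⇌ CH3NH3+ + OH-
Kb = [OH-]²/(0.0014 − [OH-]) = 4.0 × 10^-4
Here C₀/Kb ≈ 3.5, so the small-[OH-] approximation fails. Use the quadratic:
[OH-] = (−Kb + √(Kb² + 4·Kb·C₀))/2 = 5.75 × 10^-4 M
pOH = −log(5.75 × 10^-4) = 3.24; pH = 14.00 − 3.24 = 10.76

pH = 10.76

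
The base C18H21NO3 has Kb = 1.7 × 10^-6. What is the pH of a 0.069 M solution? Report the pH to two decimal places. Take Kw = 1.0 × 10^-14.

pH = 10.53

C18H21NO3 + H2O ⇌ C18H22NO3+ + OH-
From the ICE table, Kb = x²/(0.069 − x) = 1.7 × 10^-6.
Since Kb ≪ C₀, x ≈ √(Kb·C₀) = 3.42 × 10^-4 M.
Check: 0.5% ionized — well under 5%, approximation valid.
pOH = 3.47, so pH = 14.00 − pOH = 10.53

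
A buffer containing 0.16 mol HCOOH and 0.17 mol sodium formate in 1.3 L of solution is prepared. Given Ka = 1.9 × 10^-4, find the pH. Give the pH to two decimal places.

pH = 3.75

pKa = −log(1.9 × 10^-4) = 3.721
Henderson–Hasselbalch: pH = pKa + log([HCOO-]/[HCOOH]) = 3.721 + log(0.17/0.16)
pH = 3.721 + (+0.026) = 3.75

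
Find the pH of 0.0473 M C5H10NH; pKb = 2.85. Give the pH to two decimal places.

C5H10NH + H2O ⇌ C5H10NH2+ + OH-
Kb = 10^(−2.85) = 1.41 × 10^-3
Kb = x²/(0.0473 − x) = 1.41 × 10^-3
x is not negligible relative to C₀; solve x² + 0.00141·x − 6.67e-05 = 0.
x = [−0.00141 + √(0.00141² + 0.000267)]/2 = 7.49 × 10^-3 M
pOH = −log(7.49 × 10^-3) = 2.13; pH = 14.00 − 2.13 = 11.87

pH = 11.87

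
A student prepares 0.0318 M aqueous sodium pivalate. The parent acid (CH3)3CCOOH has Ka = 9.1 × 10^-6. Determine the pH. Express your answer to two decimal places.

pH = 8.77

(CH3)3CCOO- is the conjugate base of the weak acid (CH3)3CCOOH.
Kb = Kw/Ka = 1.0×10^-14 / 9.1 × 10^-6 = 1.10 × 10^-9
From the ICE table, Kb = x²/(0.0318 − x) = 1.10 × 10^-9.
Since Kb ≪ C₀, x ≈ √(Kb·C₀) = 5.91 × 10^-6 M.
Check: 0.019% ionized — well under 5%, approximation valid.
pOH = 5.23, so pH = 14.00 − pOH = 8.77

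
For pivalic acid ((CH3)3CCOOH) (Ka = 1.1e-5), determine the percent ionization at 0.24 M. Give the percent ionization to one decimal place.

(CH3)3CCOOH ⇌ (CH3)3CCOO- + H+; let x = [H+] at equilibrium.
x ≈ √(Ka·C₀) = √(1.1 × 10^-5 × 0.24) = 1.62 × 10^-3 M
Fraction ionized = 1.62 × 10^-3 / 0.24 = 0.0067 → 0.7%

0.7%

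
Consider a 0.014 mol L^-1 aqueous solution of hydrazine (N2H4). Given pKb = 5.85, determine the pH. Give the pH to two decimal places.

pH = 10.15

N2H4 + H2O ⇌ N2H5+ + OH-
Kb = 10^(−5.85) = 1.41 × 10^-6
Kb = [OH-]²/(0.014 − [OH-]) = 1.41 × 10^-6
Neglecting [OH-] in the denominator: [OH-] = √(1.41 × 10^-6 × 0.014) = 1.40 × 10^-4 M
Check: 1% ionized — well under 5%, approximation valid.
pOH = 3.85, so pH = 14.00 − pOH = 10.15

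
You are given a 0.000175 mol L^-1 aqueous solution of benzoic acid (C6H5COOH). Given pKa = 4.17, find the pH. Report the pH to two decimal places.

C6H5COOH ⇌ C6H5COO- + H+
Ka = 10^(−4.17) = 6.76 × 10^-5
Let x = [H+] at equilibrium. Ka = x²/(0.000175 − x).
Here C₀/Ka ≈ 2.59, so the small-x approximation fails. Use the quadratic:
x = [−6.76e-05 + √(6.76e-05² + 4.73e-08)]/2 = 8.01 × 10^-5 M
pH = −log(8.01 × 10^-5) = 4.10

pH = 4.10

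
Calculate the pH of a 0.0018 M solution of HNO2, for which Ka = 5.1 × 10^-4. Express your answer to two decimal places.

HNO2 ⇌ NO2- + H+
From the ICE table, Ka = [H+]²/(0.0018 − [H+]) = 5.1 × 10^-4.
[H+] is not negligible relative to C₀; solve [H+]² + 0.00051·[H+] − 9.18e-07 = 0.
[H+] = (−Ka + √(Ka² + 4·Ka·C₀))/2 = 7.36 × 10^-4 M
pH = −log[H+] = −log(7.36 × 10^-4) = 3.13

pH = 3.13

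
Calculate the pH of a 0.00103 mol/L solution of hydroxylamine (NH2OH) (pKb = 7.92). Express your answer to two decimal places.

NH2OH + H2O ⇌ NH3OH+ + OH-
Kb = 10^(−7.92) = 1.20 × 10^-8
Kb = [OH-]²/(0.00103 − [OH-]) = 1.20 × 10^-8
Since Kb ≪ C₀, [OH-] ≈ √(Kb·C₀) = 3.52 × 10^-6 M.
pOH = 5.45, so pH = 14.00 − pOH = 8.55

pH = 8.55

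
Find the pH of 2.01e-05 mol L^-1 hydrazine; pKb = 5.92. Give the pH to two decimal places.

N2H4 + H2O ⇌ N2H5+ + OH-
Kb = 10^(−5.92) = 1.20 × 10^-6
Kb = x²/(2.01e-05 − x) = 1.20 × 10^-6
Here C₀/Kb ≈ 16.8, so the small-x approximation fails. Use the quadratic:
x = [−1.2e-06 + √(1.2e-06² + 9.65e-11)]/2 = 4.35 × 10^-6 M
pOH = −log(4.35 × 10^-6) = 5.36; pH = 14.00 − 5.36 = 8.64

pH = 8.64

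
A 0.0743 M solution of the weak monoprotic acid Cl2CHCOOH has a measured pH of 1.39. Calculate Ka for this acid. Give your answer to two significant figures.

Ka = 4.9 × 10^-2

[H+] = 10^(-1.39) = 4.07 × 10^-2 M
At equilibrium [HA] = 0.0743 − 4.07 × 10^-2 = 3.36 × 10^-2 M
Ka = [H+][A-]/[HA] = (4.07 × 10^-2)² / 3.36 × 10^-2 = 4.9 × 10^-2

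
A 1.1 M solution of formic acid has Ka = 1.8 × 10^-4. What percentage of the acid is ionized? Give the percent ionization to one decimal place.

HCOOH ⇌ HCOO- + H+; let x = [H+] at equilibrium.
x ≈ √(Ka·C₀) = √(1.8 × 10^-4 × 1.1) = 1.41 × 10^-2 M
% ionization = x/C₀ × 100% = 1.41 × 10^-2/1.1 × 100% = 1.3%

1.3%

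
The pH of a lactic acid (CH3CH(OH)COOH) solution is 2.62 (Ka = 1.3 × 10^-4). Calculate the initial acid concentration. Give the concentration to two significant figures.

[H+] = 10^(-2.62) = 2.40 × 10^-3 M = x
Ka = x²/(C₀ − x) ⇒ C₀ = x + x²/Ka
C₀ = 2.40 × 10^-3 + (2.40 × 10^-3)²/(1.3 × 10^-4) = 4.67 × 10^-2 M

C₀ = 4.7 × 10^-2 M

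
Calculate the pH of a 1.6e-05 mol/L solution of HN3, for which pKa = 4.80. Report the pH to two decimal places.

HN3 ⇌ N3- + H+
Ka = 10^(−4.80) = 1.58 × 10^-5
From the ICE table, Ka = x²/(1.6e-05 − x) = 1.58 × 10^-5.
x is not negligible relative to C₀; solve x² + 1.58e-05·x − 2.53e-10 = 0.
x = (−Ka + √(Ka² + 4·Ka·C₀))/2 = 9.85 × 10^-6 M
pH = −log[H+] = −log(9.85 × 10^-6) = 5.01

pH = 5.01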